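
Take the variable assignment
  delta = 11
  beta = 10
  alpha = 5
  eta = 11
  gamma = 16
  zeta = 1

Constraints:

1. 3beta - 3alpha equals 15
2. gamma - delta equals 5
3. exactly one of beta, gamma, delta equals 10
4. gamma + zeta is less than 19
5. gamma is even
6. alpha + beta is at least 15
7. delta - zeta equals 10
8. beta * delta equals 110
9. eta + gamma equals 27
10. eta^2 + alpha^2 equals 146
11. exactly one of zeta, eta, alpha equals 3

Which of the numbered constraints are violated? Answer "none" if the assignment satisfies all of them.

Violated: 11.

1. 3beta - 3alpha = 3(10) - 3(5) = 15 — holds.
2. gamma - delta = 16 - 11 = 5 — holds.
3. beta=10, gamma=16, delta=11; 1 of them equals 10 — holds.
4. gamma + zeta = 16 + 1 = 17; 17 < 19 — holds.
5. gamma = 16 is even — holds.
6. alpha + beta = 5 + 10 = 15; 15 ≥ 15 — holds.
7. delta - zeta = 11 - 1 = 10 — holds.
8. beta * delta = 10 * 11 = 110 — holds.
9. eta + gamma = 11 + 16 = 27 — holds.
10. eta^2 + alpha^2 = 11^2 + 5^2 = 121 + 25 = 146 — holds.
11. zeta=1, eta=11, alpha=5; 0 of them equal 3, not exactly one — does not hold.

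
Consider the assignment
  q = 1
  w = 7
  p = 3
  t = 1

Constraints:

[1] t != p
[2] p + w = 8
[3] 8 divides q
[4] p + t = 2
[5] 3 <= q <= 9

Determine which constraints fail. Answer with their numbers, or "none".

[1] t = 1, p = 3; distinct  OK
[2] p + w = 3 + 7 = 10, not 8  FAIL
[3] 1 = 8*0 + 1, so 8 does not divide 1  FAIL
[4] p + t = 3 + 1 = 4, not 2  FAIL
[5] q = 1 is outside [3, 9]  FAIL

Constraints 2, 3, 4, and 5 are violated.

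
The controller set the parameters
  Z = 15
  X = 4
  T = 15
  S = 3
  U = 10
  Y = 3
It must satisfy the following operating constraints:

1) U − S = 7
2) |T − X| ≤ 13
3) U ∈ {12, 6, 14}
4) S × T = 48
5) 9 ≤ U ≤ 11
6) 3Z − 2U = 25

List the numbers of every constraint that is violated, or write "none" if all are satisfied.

No — constraints 3 and 4 are not satisfied.

1) U − S = 10 − 3 = 7  ✓
2) |15 − 4| = 11; 11 ≤ 13  ✓
3) U = 10 is not in {12, 6, 14}  ✗
4) S × T = 3 × 15 = 45, not 48  ✗
5) U = 10 lies in [9, 11]  ✓
6) 3Z − 2U = 3(15) − 2(10) = 25  ✓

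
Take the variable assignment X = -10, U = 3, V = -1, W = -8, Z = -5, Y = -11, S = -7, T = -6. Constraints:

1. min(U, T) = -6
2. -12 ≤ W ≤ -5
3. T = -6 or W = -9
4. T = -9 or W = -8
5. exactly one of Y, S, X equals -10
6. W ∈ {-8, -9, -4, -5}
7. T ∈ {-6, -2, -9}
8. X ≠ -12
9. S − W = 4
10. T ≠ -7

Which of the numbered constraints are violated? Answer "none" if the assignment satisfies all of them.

1. min(3, -6) = -6  yes
2. W = -8 lies in [-12, -5]  yes
3. T = -6 = -6 (first disjunct)  yes
4. T = -6 ≠ -9, but W = -8 = -8 (second disjunct)  yes
5. Y=-11, S=-7, X=-10; 1 of them equals -10  yes
6. W = -8 is in {-8, -9, -4, -5}  yes
7. T = -6 is in {-6, -2, -9}  yes
8. X = -10, and -10 ≠ -12  yes
9. S − W = -7 − (-8) = 1, not 4  no
10. T = -6, and -6 ≠ -7  yes

No — constraint 9 is not satisfied.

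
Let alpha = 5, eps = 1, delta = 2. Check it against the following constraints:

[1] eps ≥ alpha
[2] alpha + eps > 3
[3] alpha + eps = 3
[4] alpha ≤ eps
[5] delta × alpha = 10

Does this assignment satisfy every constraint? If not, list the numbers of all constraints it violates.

[1] eps = 1, alpha = 5; 1 < 5 (want ≥)  false
[2] alpha + eps = 5 + 1 = 6; 6 > 3  true
[3] alpha + eps = 5 + 1 = 6, not 3  false
[4] alpha = 5, eps = 1; 5 > 1 (want ≤)  false
[5] delta × alpha = 2 × 5 = 10  true

Constraints 1, 3, and 4 are violated.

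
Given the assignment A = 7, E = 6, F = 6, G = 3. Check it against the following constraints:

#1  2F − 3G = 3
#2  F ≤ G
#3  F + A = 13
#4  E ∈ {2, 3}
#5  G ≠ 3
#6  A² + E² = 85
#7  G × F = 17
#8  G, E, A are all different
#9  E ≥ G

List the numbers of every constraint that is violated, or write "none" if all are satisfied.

#1 2F − 3G = 2(6) − 3(3) = 3 — holds.
#2 F = 6, G = 3; 6 > 3 (want ≤) — fails.
#3 F + A = 6 + 7 = 13 — holds.
#4 E = 6 is not in {2, 3} — fails.
#5 G = 3, but 3 is required to differ — fails.
#6 A² + E² = 7² + 6² = 49 + 36 = 85 — holds.
#7 G × F = 3 × 6 = 18, not 17 — fails.
#8 values 3, 6, 7 are pairwise distinct — holds.
#9 E = 6, G = 3; 6 ≥ 3 — holds.

Constraints 2, 4, 5, and 7 do not hold.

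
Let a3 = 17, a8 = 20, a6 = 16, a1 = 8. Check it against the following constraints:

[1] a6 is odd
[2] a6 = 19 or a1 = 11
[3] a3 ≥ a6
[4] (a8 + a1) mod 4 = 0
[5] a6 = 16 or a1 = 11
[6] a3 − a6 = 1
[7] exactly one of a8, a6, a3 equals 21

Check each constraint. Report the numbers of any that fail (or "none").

[1] a6 = 16 is even — fails.
[2] a6 = 16 ≠ 19 and a1 = 8 ≠ 11; both disjuncts false — fails.
[3] a3 = 17, a6 = 16; 17 ≥ 16 — holds.
[4] a8 + a1 = 28; 28 mod 4 = 0 — holds.
[5] a6 = 16 = 16 (first disjunct) — holds.
[6] a3 − a6 = 17 − 16 = 1 — holds.
[7] a8=20, a6=16, a3=17; 0 of them equal 21, not exactly one — fails.

Constraints 1, 2, and 7 are violated.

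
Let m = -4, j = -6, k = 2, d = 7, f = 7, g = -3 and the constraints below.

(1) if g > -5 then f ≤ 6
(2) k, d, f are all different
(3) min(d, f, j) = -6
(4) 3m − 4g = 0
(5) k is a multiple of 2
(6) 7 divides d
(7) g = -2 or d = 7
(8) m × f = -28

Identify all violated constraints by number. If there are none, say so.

(1) g = -3 > -5, so we need f ≤ 6; but f = 7 > 6 — violated.
(2) d = f = 7, not all different — violated.
(3) min(7, 7, -6) = -6 — OK.
(4) 3m − 4g = 3(-4) − 4(-3) = 0 — OK.
(5) 2 / 2 = 1, so 2 divides 2 — OK.
(6) 7 / 7 = 1, so 7 divides 7 — OK.
(7) g = -3 ≠ -2, but d = 7 = 7 (second disjunct) — OK.
(8) m × f = -4 × 7 = -28 — OK.

Constraints 1, 2 are violated.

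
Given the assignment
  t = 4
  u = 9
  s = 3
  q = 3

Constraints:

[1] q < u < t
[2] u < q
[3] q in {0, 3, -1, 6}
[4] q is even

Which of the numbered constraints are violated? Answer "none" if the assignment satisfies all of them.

The assignment fails constraints 1, 2, 4.

[1] values 3, 9, 4; u = 9 is not < t = 4  no
[2] u = 9, q = 3; 9 ≥ 3 (want <)  no
[3] q = 3 is in {0, 3, -1, 6}  yes
[4] q = 3 is odd  no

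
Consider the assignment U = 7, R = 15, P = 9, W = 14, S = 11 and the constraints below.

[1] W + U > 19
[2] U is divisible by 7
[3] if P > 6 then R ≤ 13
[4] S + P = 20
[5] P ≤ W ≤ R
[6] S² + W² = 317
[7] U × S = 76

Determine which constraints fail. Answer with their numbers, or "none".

[1] W + U = 14 + 7 = 21; 21 > 19  yes
[2] 7 / 7 = 1, so 7 divides 7  yes
[3] P = 9 > 6, so we need R ≤ 13; but R = 15 > 13  no
[4] S + P = 11 + 9 = 20  yes
[5] values 9 ≤ 14 ≤ 15  yes
[6] S² + W² = 11² + 14² = 121 + 196 = 317  yes
[7] U × S = 7 × 11 = 77, not 76  no

Constraints 3 and 7 are violated.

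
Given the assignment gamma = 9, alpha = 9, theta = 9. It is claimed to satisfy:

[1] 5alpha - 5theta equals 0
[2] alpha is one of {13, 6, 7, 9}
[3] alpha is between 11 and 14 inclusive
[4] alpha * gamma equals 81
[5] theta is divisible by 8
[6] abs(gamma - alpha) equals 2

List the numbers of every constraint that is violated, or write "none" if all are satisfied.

No — constraints 3, 5, 6 are not satisfied.

[1] 5alpha - 5theta = 5(9) - 5(9) = 0 — OK.
[2] alpha = 9 is in {13, 6, 7, 9} — OK.
[3] alpha = 9 is outside [11, 14] — violated.
[4] alpha * gamma = 9 * 9 = 81 — OK.
[5] 9 = 8*1 + 1, so 8 does not divide 9 — violated.
[6] abs(9 - 9) = 0, not 2 — violated.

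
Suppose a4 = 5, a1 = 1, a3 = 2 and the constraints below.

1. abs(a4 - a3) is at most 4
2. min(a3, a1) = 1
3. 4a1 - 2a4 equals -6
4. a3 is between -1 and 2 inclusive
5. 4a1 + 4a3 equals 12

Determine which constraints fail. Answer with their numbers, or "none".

1. abs(5 - 2) = 3; 3 ≤ 4  ✓
2. min(2, 1) = 1  ✓
3. 4a1 - 2a4 = 4(1) - 2(5) = -6  ✓
4. a3 = 2 lies in [-1, 2]  ✓
5. 4a1 + 4a3 = 4(1) + 4(2) = 12  ✓

None — every constraint holds.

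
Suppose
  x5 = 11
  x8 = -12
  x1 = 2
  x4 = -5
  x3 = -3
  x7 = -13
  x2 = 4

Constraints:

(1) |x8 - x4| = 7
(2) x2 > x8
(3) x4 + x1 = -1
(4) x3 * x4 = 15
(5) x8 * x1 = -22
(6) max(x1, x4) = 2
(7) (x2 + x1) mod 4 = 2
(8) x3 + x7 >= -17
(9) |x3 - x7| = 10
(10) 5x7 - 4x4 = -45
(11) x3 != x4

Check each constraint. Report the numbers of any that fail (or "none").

(1) |-12 - (-5)| = 7 — OK.
(2) x2 = 4, x8 = -12; 4 > -12 — OK.
(3) x4 + x1 = -5 + 2 = -3, not -1 — violated.
(4) x3 * x4 = -3 * (-5) = 15 — OK.
(5) x8 * x1 = -12 * 2 = -24, not -22 — violated.
(6) max(2, -5) = 2 — OK.
(7) x2 + x1 = 6; 6 mod 4 = 2 — OK.
(8) x3 + x7 = -3 + (-13) = -16; -16 ≥ -17 — OK.
(9) |-3 - (-13)| = 10 — OK.
(10) 5x7 - 4x4 = 5(-13) - 4(-5) = -45 — OK.
(11) x3 = -3, x4 = -5; distinct — OK.

The assignment fails constraints 3 and 5.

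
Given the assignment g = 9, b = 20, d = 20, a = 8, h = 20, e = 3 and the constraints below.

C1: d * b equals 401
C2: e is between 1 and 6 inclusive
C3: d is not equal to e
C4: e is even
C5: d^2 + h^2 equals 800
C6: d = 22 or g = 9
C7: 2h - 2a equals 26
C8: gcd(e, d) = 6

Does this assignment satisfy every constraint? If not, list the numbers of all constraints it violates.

Constraints 1, 4, 7, and 8 are violated.

C1: d * b = 20 * 20 = 400, not 401  ✗
C2: e = 3 lies in [1, 6]  ✓
C3: d = 20, e = 3; distinct  ✓
C4: e = 3 is odd  ✗
C5: d^2 + h^2 = 20^2 + 20^2 = 400 + 400 = 800  ✓
C6: d = 20 ≠ 22, but g = 9 = 9 (second disjunct)  ✓
C7: 2h - 2a = 2(20) - 2(8) = 24, not 26  ✗
C8: gcd(3, 20) = 1, not 6  ✗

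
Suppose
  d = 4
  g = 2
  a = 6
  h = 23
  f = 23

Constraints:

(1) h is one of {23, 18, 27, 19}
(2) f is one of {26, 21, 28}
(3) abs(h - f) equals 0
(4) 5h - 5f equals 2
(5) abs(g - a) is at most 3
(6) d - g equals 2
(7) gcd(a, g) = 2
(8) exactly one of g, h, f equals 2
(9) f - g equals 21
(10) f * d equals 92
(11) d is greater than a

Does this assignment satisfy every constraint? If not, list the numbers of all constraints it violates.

(1) h = 23 is in {23, 18, 27, 19}  ✓
(2) f = 23 is not in {26, 21, 28}  ✗
(3) abs(23 - 23) = 0  ✓
(4) 5h - 5f = 5(23) - 5(23) = 0, not 2  ✗
(5) abs(2 - 6) = 4; 4 > 3, exceeds bound 3  ✗
(6) d - g = 4 - 2 = 2  ✓
(7) gcd(6, 2) = 2  ✓
(8) g=2, h=23, f=23; 1 of them equals 2  ✓
(9) f - g = 23 - 2 = 21  ✓
(10) f * d = 23 * 4 = 92  ✓
(11) d = 4, a = 6; 4 ≤ 6 (want >)  ✗

Violated: 2, 4, 5, and 11.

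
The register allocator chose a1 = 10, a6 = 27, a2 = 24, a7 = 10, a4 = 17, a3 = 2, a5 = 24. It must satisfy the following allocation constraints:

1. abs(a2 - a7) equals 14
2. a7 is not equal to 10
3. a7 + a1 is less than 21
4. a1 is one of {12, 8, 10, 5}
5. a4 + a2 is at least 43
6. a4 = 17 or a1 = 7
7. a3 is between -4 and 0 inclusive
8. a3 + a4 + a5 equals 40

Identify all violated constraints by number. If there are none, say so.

1. abs(24 - 10) = 14 — holds.
2. a7 = 10, but 10 is required to differ — fails.
3. a7 + a1 = 10 + 10 = 20; 20 < 21 — holds.
4. a1 = 10 is in {12, 8, 10, 5} — holds.
5. a4 + a2 = 17 + 24 = 41; 41 < 43, bound 43 not met — fails.
6. a4 = 17 = 17 (first disjunct) — holds.
7. a3 = 2 is outside [-4, 0] — fails.
8. a3 + a4 + a5 = 2 + 17 + 24 = 43, not 40 — fails.

Constraints 2, 5, 7, and 8 do not hold.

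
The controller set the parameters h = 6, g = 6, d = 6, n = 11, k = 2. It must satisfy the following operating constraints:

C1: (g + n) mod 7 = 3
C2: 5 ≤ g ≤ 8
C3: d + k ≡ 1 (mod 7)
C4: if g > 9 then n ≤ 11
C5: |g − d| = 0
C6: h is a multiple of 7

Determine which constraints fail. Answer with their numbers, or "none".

Constraint 6 is violated.

C1: g + n = 17; 17 mod 7 = 3  true
C2: g = 6 lies in [5, 8]  true
C3: d + k = 8; 8 mod 7 = 1  true
C4: g = 6, not > 9; antecedent false, conditional vacuously true  true
C5: |6 − 6| = 0  true
C6: 6 = 7×0 + 6, so 7 does not divide 6  false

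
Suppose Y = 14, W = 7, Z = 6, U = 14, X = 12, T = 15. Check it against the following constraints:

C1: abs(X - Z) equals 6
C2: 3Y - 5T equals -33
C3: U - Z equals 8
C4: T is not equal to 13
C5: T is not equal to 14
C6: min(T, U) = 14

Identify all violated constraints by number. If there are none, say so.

C1: abs(12 - 6) = 6  ✔
C2: 3Y - 5T = 3(14) - 5(15) = -33  ✔
C3: U - Z = 14 - 6 = 8  ✔
C4: T = 15, and 15 ≠ 13  ✔
C5: T = 15, and 15 ≠ 14  ✔
C6: min(15, 14) = 14  ✔

None — every constraint holds.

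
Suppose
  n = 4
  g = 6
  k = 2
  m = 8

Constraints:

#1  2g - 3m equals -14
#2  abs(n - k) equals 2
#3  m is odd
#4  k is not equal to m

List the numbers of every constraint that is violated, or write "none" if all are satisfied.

#1 2g - 3m = 2(6) - 3(8) = -12, not -14 — does not hold.
#2 abs(4 - 2) = 2 — holds.
#3 m = 8 is even — does not hold.
#4 k = 2, m = 8; distinct — holds.

Violated: 1 and 3.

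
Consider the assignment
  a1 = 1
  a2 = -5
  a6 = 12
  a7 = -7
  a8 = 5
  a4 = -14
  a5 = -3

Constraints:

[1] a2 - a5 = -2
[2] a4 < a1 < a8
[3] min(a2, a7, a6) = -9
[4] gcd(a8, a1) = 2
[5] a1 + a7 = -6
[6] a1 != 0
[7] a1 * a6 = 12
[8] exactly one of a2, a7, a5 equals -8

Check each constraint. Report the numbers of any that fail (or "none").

[1] a2 - a5 = -5 - (-3) = -2 — OK.
[2] values -14 < 1 < 5 — OK.
[3] min(-5, -7, 12) = -7, not -9 — violated.
[4] gcd(5, 1) = 1, not 2 — violated.
[5] a1 + a7 = 1 + (-7) = -6 — OK.
[6] a1 = 1, and 1 ≠ 0 — OK.
[7] a1 * a6 = 1 * 12 = 12 — OK.
[8] a2=-5, a7=-7, a5=-3; 0 of them equal -8, not exactly one — violated.

Constraints 3, 4, and 8 are violated.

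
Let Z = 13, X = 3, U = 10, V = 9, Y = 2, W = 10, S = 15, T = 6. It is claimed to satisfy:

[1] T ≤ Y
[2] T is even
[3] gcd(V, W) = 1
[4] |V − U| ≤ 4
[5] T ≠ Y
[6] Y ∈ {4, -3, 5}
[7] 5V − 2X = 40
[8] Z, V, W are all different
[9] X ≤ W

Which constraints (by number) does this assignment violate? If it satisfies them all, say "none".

The assignment fails constraints 1, 6, and 7.

[1] T = 6, Y = 2; 6 > 2 (want ≤) — violated.
[2] T = 6 is even — satisfied.
[3] gcd(9, 10) = 1 — satisfied.
[4] |9 − 10| = 1; 1 ≤ 4 — satisfied.
[5] T = 6, Y = 2; distinct — satisfied.
[6] Y = 2 is not in {4, -3, 5} — violated.
[7] 5V − 2X = 5(9) − 2(3) = 39, not 40 — violated.
[8] values 13, 9, 10 are pairwise distinct — satisfied.
[9] X = 3, W = 10; 3 ≤ 10 — satisfied.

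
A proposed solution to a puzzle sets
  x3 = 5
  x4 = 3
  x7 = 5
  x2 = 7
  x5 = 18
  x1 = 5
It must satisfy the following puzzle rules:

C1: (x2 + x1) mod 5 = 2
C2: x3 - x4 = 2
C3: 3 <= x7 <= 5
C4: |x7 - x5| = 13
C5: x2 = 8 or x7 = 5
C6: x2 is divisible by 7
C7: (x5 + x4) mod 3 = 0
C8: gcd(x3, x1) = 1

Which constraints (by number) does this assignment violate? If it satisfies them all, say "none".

Constraint 8 does not hold.

C1: x2 + x1 = 12; 12 mod 5 = 2  OK
C2: x3 - x4 = 5 - 3 = 2  OK
C3: x7 = 5 lies in [3, 5]  OK
C4: |5 - 18| = 13  OK
C5: x2 = 7 ≠ 8, but x7 = 5 = 5 (second disjunct)  OK
C6: 7 / 7 = 1, so 7 divides 7  OK
C7: x5 + x4 = 21; 21 mod 3 = 0  OK
C8: gcd(5, 5) = 5, not 1  FAIL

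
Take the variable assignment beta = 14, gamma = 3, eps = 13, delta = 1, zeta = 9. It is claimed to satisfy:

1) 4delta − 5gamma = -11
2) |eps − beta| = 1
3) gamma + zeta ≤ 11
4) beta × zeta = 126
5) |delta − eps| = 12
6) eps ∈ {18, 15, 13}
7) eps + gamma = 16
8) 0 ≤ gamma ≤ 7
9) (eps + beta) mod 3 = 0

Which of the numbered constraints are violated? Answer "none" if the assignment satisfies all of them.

1) 4delta − 5gamma = 4(1) − 5(3) = -11  OK
2) |13 − 14| = 1  OK
3) gamma + zeta = 3 + 9 = 12; 12 > 11, bound 11 not met  FAIL
4) beta × zeta = 14 × 9 = 126  OK
5) |1 − 13| = 12  OK
6) eps = 13 is in {18, 15, 13}  OK
7) eps + gamma = 13 + 3 = 16  OK
8) gamma = 3 lies in [0, 7]  OK
9) eps + beta = 27; 27 mod 3 = 0  OK

No — constraint 3 is not satisfied.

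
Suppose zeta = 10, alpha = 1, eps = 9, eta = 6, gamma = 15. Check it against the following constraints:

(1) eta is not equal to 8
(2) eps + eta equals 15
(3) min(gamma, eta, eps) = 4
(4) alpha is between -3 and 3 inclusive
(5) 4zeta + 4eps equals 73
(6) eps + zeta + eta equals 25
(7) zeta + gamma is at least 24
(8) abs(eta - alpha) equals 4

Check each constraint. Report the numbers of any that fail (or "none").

(1) eta = 6, and 6 ≠ 8 — holds.
(2) eps + eta = 9 + 6 = 15 — holds.
(3) min(15, 6, 9) = 6, not 4 — does not hold.
(4) alpha = 1 lies in [-3, 3] — holds.
(5) 4zeta + 4eps = 4(10) + 4(9) = 76, not 73 — does not hold.
(6) eps + zeta + eta = 9 + 10 + 6 = 25 — holds.
(7) zeta + gamma = 10 + 15 = 25; 25 ≥ 24 — holds.
(8) abs(6 - 1) = 5, not 4 — does not hold.

No — constraints 3, 5, and 8 are not satisfied.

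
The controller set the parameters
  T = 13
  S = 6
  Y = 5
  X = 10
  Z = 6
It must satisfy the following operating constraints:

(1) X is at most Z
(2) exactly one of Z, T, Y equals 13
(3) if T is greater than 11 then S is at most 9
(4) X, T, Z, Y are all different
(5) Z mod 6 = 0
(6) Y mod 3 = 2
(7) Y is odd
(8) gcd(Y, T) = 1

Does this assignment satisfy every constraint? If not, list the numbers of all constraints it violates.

(1) X = 10, Z = 6; 10 > 6 (want ≤) — violated.
(2) Z=6, T=13, Y=5; 1 of them equals 13 — OK.
(3) T = 13 > 11, so we need S ≤ 9; S = 6 ≤ 9 — OK.
(4) values 10, 13, 6, 5 are pairwise distinct — OK.
(5) 6 mod 6 = 0 — OK.
(6) 5 mod 3 = 2 — OK.
(7) Y = 5 is odd — OK.
(8) gcd(5, 13) = 1 — OK.

Constraint 1 does not hold.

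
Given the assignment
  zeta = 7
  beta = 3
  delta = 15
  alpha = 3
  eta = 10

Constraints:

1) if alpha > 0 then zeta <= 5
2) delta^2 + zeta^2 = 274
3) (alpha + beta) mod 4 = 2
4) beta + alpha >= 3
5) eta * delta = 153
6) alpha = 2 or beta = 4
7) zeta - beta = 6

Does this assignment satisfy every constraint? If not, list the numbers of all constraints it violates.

Violated: 1, 5, 6, and 7.

1) alpha = 3 > 0, so we need zeta ≤ 5; but zeta = 7 > 5 — violated.
2) delta^2 + zeta^2 = 15^2 + 7^2 = 225 + 49 = 274 — satisfied.
3) alpha + beta = 6; 6 mod 4 = 2 — satisfied.
4) beta + alpha = 3 + 3 = 6; 6 ≥ 3 — satisfied.
5) eta * delta = 10 * 15 = 150, not 153 — violated.
6) alpha = 3 ≠ 2 and beta = 3 ≠ 4; both disjuncts false — violated.
7) zeta - beta = 7 - 3 = 4, not 6 — violated.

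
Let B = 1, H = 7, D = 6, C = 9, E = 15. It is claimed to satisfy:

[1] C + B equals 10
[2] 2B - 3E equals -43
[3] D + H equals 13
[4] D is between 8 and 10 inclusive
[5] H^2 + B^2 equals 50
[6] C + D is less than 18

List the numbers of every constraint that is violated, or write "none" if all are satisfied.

[1] C + B = 9 + 1 = 10 — holds.
[2] 2B - 3E = 2(1) - 3(15) = -43 — holds.
[3] D + H = 6 + 7 = 13 — holds.
[4] D = 6 is outside [8, 10] — does not hold.
[5] H^2 + B^2 = 7^2 + 1^2 = 49 + 1 = 50 — holds.
[6] C + D = 9 + 6 = 15; 15 < 18 — holds.

Constraint 4 is violated.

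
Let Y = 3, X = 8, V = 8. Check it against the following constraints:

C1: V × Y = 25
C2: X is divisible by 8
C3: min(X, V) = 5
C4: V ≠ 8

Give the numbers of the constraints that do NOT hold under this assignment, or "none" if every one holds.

C1: V × Y = 8 × 3 = 24, not 25 — does not hold.
C2: 8 / 8 = 1, so 8 divides 8 — holds.
C3: min(8, 8) = 8, not 5 — does not hold.
C4: V = 8, but 8 is required to differ — does not hold.

Violated: 1, 3, and 4.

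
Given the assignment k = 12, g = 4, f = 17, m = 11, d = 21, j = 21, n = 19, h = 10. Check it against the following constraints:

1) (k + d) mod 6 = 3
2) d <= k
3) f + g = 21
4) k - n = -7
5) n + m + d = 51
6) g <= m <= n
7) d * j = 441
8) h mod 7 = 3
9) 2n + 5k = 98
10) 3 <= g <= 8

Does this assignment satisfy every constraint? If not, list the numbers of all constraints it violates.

1) k + d = 33; 33 mod 6 = 3  OK
2) d = 21, k = 12; 21 > 12 (want ≤)  FAIL
3) f + g = 17 + 4 = 21  OK
4) k - n = 12 - 19 = -7  OK
5) n + m + d = 19 + 11 + 21 = 51  OK
6) values 4 <= 11 <= 19  OK
7) d * j = 21 * 21 = 441  OK
8) 10 mod 7 = 3  OK
9) 2n + 5k = 2(19) + 5(12) = 98  OK
10) g = 4 lies in [3, 8]  OK

Constraint 2 is violated.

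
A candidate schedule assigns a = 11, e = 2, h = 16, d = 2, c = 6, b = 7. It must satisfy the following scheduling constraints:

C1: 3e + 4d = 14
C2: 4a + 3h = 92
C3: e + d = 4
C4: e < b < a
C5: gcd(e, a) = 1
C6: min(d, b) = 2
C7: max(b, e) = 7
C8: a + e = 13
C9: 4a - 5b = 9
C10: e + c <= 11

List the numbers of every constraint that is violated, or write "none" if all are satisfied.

None — every constraint holds.

C1: 3e + 4d = 3(2) + 4(2) = 14  ✔
C2: 4a + 3h = 4(11) + 3(16) = 92  ✔
C3: e + d = 2 + 2 = 4  ✔
C4: values 2 < 7 < 11  ✔
C5: gcd(2, 11) = 1  ✔
C6: min(2, 7) = 2  ✔
C7: max(7, 2) = 7  ✔
C8: a + e = 11 + 2 = 13  ✔
C9: 4a - 5b = 4(11) - 5(7) = 9  ✔
C10: e + c = 2 + 6 = 8; 8 ≤ 11  ✔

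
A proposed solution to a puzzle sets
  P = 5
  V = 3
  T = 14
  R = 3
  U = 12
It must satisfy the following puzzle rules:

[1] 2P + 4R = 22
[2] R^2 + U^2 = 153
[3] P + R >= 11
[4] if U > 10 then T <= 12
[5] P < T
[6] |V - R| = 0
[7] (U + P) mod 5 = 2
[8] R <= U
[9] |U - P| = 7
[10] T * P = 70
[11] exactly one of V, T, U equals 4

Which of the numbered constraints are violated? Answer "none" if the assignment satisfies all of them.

[1] 2P + 4R = 2(5) + 4(3) = 22  holds
[2] R^2 + U^2 = 3^2 + 12^2 = 9 + 144 = 153  holds
[3] P + R = 5 + 3 = 8; 8 < 11, bound 11 not met  fails
[4] U = 12 > 10, so we need T ≤ 12; but T = 14 > 12  fails
[5] P = 5, T = 14; 5 < 14  holds
[6] |3 - 3| = 0  holds
[7] U + P = 17; 17 mod 5 = 2  holds
[8] R = 3, U = 12; 3 ≤ 12  holds
[9] |12 - 5| = 7  holds
[10] T * P = 14 * 5 = 70  holds
[11] V=3, T=14, U=12; 0 of them equal 4, not exactly one  fails

Violated: 3, 4, 11.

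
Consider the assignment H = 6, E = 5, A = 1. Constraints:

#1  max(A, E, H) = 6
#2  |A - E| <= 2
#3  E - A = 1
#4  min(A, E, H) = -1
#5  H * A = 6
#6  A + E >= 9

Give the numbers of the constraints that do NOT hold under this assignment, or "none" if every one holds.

Violated: 2, 3, 4, 6.

#1 max(1, 5, 6) = 6  ✓
#2 |1 - 5| = 4; 4 > 2, exceeds bound 2  ✗
#3 E - A = 5 - 1 = 4, not 1  ✗
#4 min(1, 5, 6) = 1, not -1  ✗
#5 H * A = 6 * 1 = 6  ✓
#6 A + E = 1 + 5 = 6; 6 < 9, bound 9 not met  ✗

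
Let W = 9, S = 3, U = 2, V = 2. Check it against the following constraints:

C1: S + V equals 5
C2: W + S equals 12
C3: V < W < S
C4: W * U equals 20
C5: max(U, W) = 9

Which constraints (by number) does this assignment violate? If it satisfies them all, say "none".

The assignment fails constraints 3, 4.

C1: S + V = 3 + 2 = 5 — OK.
C2: W + S = 9 + 3 = 12 — OK.
C3: values 2, 9, 3; W = 9 is not < S = 3 — violated.
C4: W * U = 9 * 2 = 18, not 20 — violated.
C5: max(2, 9) = 9 — OK.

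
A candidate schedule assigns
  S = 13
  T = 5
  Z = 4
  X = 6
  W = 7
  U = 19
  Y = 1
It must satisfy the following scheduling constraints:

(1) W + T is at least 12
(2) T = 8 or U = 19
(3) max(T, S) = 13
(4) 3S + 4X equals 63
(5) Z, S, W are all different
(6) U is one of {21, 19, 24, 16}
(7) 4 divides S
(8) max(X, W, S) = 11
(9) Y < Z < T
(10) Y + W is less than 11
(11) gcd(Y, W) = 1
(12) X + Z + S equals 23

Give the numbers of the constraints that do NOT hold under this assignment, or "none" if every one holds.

(1) W + T = 7 + 5 = 12; 12 ≥ 12  OK
(2) T = 5 ≠ 8, but U = 19 = 19 (second disjunct)  OK
(3) max(5, 13) = 13  OK
(4) 3S + 4X = 3(13) + 4(6) = 63  OK
(5) values 4, 13, 7 are pairwise distinct  OK
(6) U = 19 is in {21, 19, 24, 16}  OK
(7) 13 = 4*3 + 1, so 4 does not divide 13  FAIL
(8) max(6, 7, 13) = 13, not 11  FAIL
(9) values 1 < 4 < 5  OK
(10) Y + W = 1 + 7 = 8; 8 < 11  OK
(11) gcd(1, 7) = 1  OK
(12) X + Z + S = 6 + 4 + 13 = 23  OK

Constraints 7 and 8 are violated.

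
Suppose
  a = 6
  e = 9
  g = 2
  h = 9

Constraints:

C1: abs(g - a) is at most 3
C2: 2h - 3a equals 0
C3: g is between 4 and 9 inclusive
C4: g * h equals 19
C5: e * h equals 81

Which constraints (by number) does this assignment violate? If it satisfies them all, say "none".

C1: abs(2 - 6) = 4; 4 > 3, exceeds bound 3  ✗
C2: 2h - 3a = 2(9) - 3(6) = 0  ✓
C3: g = 2 is outside [4, 9]  ✗
C4: g * h = 2 * 9 = 18, not 19  ✗
C5: e * h = 9 * 9 = 81  ✓

The assignment fails constraints 1, 3, 4.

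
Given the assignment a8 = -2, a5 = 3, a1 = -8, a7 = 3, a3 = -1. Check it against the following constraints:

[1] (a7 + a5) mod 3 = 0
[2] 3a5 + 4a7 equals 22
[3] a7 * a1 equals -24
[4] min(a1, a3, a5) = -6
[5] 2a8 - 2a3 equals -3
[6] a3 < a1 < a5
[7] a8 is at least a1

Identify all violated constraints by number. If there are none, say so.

[1] a7 + a5 = 6; 6 mod 3 = 0 — holds.
[2] 3a5 + 4a7 = 3(3) + 4(3) = 21, not 22 — does not hold.
[3] a7 * a1 = 3 * (-8) = -24 — holds.
[4] min(-8, -1, 3) = -8, not -6 — does not hold.
[5] 2a8 - 2a3 = 2(-2) - 2(-1) = -2, not -3 — does not hold.
[6] values -1, -8, 3; a3 = -1 is not < a1 = -8 — does not hold.
[7] a8 = -2, a1 = -8; -2 ≥ -8 — holds.

Violated: 2, 4, 5, and 6.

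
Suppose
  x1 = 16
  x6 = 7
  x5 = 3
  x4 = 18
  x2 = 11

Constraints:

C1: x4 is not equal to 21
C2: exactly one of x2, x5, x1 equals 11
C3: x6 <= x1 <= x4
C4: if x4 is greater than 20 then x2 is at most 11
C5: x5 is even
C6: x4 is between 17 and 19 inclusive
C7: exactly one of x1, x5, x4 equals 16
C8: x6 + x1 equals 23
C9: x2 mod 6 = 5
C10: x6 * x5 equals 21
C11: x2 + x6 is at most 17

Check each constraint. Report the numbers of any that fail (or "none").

C1: x4 = 18, and 18 ≠ 21  true
C2: x2=11, x5=3, x1=16; 1 of them equals 11  true
C3: values 7 <= 16 <= 18  true
C4: x4 = 18, not > 20; antecedent false, conditional vacuously true  true
C5: x5 = 3 is odd  false
C6: x4 = 18 lies in [17, 19]  true
C7: x1=16, x5=3, x4=18; 1 of them equals 16  true
C8: x6 + x1 = 7 + 16 = 23  true
C9: 11 mod 6 = 5  true
C10: x6 * x5 = 7 * 3 = 21  true
C11: x2 + x6 = 11 + 7 = 18; 18 > 17, bound 17 not met  false

The assignment fails constraints 5, 11.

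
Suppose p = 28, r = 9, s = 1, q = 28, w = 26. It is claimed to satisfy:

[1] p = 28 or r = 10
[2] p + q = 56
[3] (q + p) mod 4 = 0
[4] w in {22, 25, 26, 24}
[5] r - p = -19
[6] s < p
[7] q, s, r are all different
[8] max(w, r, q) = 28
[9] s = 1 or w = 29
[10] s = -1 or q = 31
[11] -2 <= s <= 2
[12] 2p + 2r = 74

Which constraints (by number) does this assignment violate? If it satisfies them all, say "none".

[1] p = 28 = 28 (first disjunct)  yes
[2] p + q = 28 + 28 = 56  yes
[3] q + p = 56; 56 mod 4 = 0  yes
[4] w = 26 is in {22, 25, 26, 24}  yes
[5] r - p = 9 - 28 = -19  yes
[6] s = 1, p = 28; 1 < 28  yes
[7] values 28, 1, 9 are pairwise distinct  yes
[8] max(26, 9, 28) = 28  yes
[9] s = 1 = 1 (first disjunct)  yes
[10] s = 1 ≠ -1 and q = 28 ≠ 31; both disjuncts false  no
[11] s = 1 lies in [-2, 2]  yes
[12] 2p + 2r = 2(28) + 2(9) = 74  yes

No — constraint 10 is not satisfied.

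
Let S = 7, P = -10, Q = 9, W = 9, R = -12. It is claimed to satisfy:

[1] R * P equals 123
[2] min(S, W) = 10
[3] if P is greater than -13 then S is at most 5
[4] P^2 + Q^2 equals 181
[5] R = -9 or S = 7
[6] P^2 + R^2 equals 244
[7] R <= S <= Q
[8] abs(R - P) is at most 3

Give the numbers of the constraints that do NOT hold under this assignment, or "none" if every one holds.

[1] R * P = -12 * (-10) = 120, not 123 — violated.
[2] min(7, 9) = 7, not 10 — violated.
[3] P = -10 > -13, so we need S ≤ 5; but S = 7 > 5 — violated.
[4] P^2 + Q^2 = (-10)^2 + 9^2 = 100 + 81 = 181 — satisfied.
[5] R = -12 ≠ -9, but S = 7 = 7 (second disjunct) — satisfied.
[6] P^2 + R^2 = (-10)^2 + (-12)^2 = 100 + 144 = 244 — satisfied.
[7] values -12 <= 7 <= 9 — satisfied.
[8] abs(-12 - (-10)) = 2; 2 ≤ 3 — satisfied.

Violated: 1, 2, 3.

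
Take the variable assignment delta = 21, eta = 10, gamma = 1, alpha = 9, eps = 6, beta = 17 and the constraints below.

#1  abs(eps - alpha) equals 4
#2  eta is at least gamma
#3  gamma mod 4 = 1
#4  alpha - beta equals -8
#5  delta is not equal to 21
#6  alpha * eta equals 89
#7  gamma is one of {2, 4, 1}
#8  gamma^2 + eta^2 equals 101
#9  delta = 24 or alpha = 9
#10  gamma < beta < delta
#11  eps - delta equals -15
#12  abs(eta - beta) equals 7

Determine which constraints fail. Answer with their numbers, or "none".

No — constraints 1, 5, and 6 are not satisfied.

#1 abs(6 - 9) = 3, not 4  no
#2 eta = 10, gamma = 1; 10 ≥ 1  yes
#3 1 mod 4 = 1  yes
#4 alpha - beta = 9 - 17 = -8  yes
#5 delta = 21, but 21 is required to differ  no
#6 alpha * eta = 9 * 10 = 90, not 89  no
#7 gamma = 1 is in {2, 4, 1}  yes
#8 gamma^2 + eta^2 = 1^2 + 10^2 = 1 + 100 = 101  yes
#9 delta = 21 ≠ 24, but alpha = 9 = 9 (second disjunct)  yes
#10 values 1 < 17 < 21  yes
#11 eps - delta = 6 - 21 = -15  yes
#12 abs(10 - 17) = 7  yes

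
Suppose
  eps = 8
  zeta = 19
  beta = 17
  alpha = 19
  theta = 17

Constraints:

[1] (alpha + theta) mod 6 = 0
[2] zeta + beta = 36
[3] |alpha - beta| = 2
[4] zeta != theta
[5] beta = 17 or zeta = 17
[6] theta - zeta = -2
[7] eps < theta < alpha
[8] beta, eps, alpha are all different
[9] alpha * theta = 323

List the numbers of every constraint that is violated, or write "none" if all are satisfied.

The assignment satisfies every constraint.

[1] alpha + theta = 36; 36 mod 6 = 0 — holds.
[2] zeta + beta = 19 + 17 = 36 — holds.
[3] |19 - 17| = 2 — holds.
[4] zeta = 19, theta = 17; distinct — holds.
[5] beta = 17 = 17 (first disjunct) — holds.
[6] theta - zeta = 17 - 19 = -2 — holds.
[7] values 8 < 17 < 19 — holds.
[8] values 17, 8, 19 are pairwise distinct — holds.
[9] alpha * theta = 19 * 17 = 323 — holds.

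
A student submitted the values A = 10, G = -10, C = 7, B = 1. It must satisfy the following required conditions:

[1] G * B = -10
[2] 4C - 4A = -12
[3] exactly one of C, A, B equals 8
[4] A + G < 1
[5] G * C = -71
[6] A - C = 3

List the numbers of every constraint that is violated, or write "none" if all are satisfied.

[1] G * B = -10 * 1 = -10  OK
[2] 4C - 4A = 4(7) - 4(10) = -12  OK
[3] C=7, A=10, B=1; 0 of them equal 8, not exactly one  FAIL
[4] A + G = 10 + (-10) = 0; 0 < 1  OK
[5] G * C = -10 * 7 = -70, not -71  FAIL
[6] A - C = 10 - 7 = 3  OK

No — constraints 3 and 5 are not satisfied.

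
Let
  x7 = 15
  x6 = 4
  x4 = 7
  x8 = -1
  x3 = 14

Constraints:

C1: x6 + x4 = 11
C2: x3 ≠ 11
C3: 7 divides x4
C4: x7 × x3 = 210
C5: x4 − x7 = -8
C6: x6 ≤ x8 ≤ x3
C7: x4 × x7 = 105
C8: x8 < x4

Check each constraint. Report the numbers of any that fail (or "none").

Constraint 6 is violated.

C1: x6 + x4 = 4 + 7 = 11  true
C2: x3 = 14, and 14 ≠ 11  true
C3: 7 / 7 = 1, so 7 divides 7  true
C4: x7 × x3 = 15 × 14 = 210  true
C5: x4 − x7 = 7 − 15 = -8  true
C6: values 4, -1, 14; x6 = 4 is not ≤ x8 = -1  false
C7: x4 × x7 = 7 × 15 = 105  true
C8: x8 = -1, x4 = 7; -1 < 7  true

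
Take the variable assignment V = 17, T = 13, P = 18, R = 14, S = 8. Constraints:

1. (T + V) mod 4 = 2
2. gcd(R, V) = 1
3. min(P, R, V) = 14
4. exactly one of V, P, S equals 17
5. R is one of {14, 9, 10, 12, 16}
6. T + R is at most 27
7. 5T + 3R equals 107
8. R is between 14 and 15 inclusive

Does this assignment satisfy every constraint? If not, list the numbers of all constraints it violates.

Yes — all constraints hold.

1. T + V = 30; 30 mod 4 = 2  ✓
2. gcd(14, 17) = 1  ✓
3. min(18, 14, 17) = 14  ✓
4. V=17, P=18, S=8; 1 of them equals 17  ✓
5. R = 14 is in {14, 9, 10, 12, 16}  ✓
6. T + R = 13 + 14 = 27; 27 ≤ 27  ✓
7. 5T + 3R = 5(13) + 3(14) = 107  ✓
8. R = 14 lies in [14, 15]  ✓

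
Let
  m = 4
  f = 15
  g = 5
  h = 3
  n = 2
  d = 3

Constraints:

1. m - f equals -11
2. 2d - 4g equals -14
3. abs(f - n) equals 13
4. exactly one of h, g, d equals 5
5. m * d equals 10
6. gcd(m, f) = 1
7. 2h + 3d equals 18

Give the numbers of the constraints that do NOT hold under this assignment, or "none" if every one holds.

1. m - f = 4 - 15 = -11 — satisfied.
2. 2d - 4g = 2(3) - 4(5) = -14 — satisfied.
3. abs(15 - 2) = 13 — satisfied.
4. h=3, g=5, d=3; 1 of them equals 5 — satisfied.
5. m * d = 4 * 3 = 12, not 10 — violated.
6. gcd(4, 15) = 1 — satisfied.
7. 2h + 3d = 2(3) + 3(3) = 15, not 18 — violated.

The assignment fails constraints 5, 7.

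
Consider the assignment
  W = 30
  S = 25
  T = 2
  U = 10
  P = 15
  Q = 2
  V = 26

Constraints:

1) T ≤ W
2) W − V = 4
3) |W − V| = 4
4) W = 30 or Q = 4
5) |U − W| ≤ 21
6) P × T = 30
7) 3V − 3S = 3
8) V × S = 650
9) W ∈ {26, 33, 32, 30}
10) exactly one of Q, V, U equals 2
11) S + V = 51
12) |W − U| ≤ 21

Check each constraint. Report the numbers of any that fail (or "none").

None — every constraint holds.

1) T = 2, W = 30; 2 ≤ 30  ✔
2) W − V = 30 − 26 = 4  ✔
3) |30 − 26| = 4  ✔
4) W = 30 = 30 (first disjunct)  ✔
5) |10 − 30| = 20; 20 ≤ 21  ✔
6) P × T = 15 × 2 = 30  ✔
7) 3V − 3S = 3(26) − 3(25) = 3  ✔
8) V × S = 26 × 25 = 650  ✔
9) W = 30 is in {26, 33, 32, 30}  ✔
10) Q=2, V=26, U=10; 1 of them equals 2  ✔
11) S + V = 25 + 26 = 51  ✔
12) |30 − 10| = 20; 20 ≤ 21  ✔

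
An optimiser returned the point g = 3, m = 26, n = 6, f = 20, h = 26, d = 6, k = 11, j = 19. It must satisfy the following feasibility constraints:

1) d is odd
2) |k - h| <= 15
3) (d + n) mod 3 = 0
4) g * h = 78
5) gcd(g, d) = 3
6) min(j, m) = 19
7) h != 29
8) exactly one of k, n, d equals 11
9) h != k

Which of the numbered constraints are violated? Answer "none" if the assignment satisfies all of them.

The assignment fails constraint 1.

1) d = 6 is even  no
2) |11 - 26| = 15; 15 ≤ 15  yes
3) d + n = 12; 12 mod 3 = 0  yes
4) g * h = 3 * 26 = 78  yes
5) gcd(3, 6) = 3  yes
6) min(19, 26) = 19  yes
7) h = 26, and 26 ≠ 29  yes
8) k=11, n=6, d=6; 1 of them equals 11  yes
9) h = 26, k = 11; distinct  yes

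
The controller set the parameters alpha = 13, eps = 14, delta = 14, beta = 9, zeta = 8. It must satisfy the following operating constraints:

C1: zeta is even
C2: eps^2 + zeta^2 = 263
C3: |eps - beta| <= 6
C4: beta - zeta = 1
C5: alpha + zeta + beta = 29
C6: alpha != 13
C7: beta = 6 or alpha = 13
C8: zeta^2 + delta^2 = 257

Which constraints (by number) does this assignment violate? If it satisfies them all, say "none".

Constraints 2, 5, 6, and 8 do not hold.

C1: zeta = 8 is even  OK
C2: eps^2 + zeta^2 = 14^2 + 8^2 = 196 + 64 = 260, not 263  FAIL
C3: |14 - 9| = 5; 5 ≤ 6  OK
C4: beta - zeta = 9 - 8 = 1  OK
C5: alpha + zeta + beta = 13 + 8 + 9 = 30, not 29  FAIL
C6: alpha = 13, but 13 is required to differ  FAIL
C7: beta = 9 ≠ 6, but alpha = 13 = 13 (second disjunct)  OK
C8: zeta^2 + delta^2 = 8^2 + 14^2 = 64 + 196 = 260, not 257  FAIL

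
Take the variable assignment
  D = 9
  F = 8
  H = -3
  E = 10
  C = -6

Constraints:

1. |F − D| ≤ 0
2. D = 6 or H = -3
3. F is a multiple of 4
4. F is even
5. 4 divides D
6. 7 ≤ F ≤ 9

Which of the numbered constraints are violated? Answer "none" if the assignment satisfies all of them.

The assignment fails constraints 1, 5.

1. |8 − 9| = 1; 1 > 0, exceeds bound 0 — does not hold.
2. D = 9 ≠ 6, but H = -3 = -3 (second disjunct) — holds.
3. 8 / 4 = 2, so 4 divides 8 — holds.
4. F = 8 is even — holds.
5. 9 = 4×2 + 1, so 4 does not divide 9 — does not hold.
6. F = 8 lies in [7, 9] — holds.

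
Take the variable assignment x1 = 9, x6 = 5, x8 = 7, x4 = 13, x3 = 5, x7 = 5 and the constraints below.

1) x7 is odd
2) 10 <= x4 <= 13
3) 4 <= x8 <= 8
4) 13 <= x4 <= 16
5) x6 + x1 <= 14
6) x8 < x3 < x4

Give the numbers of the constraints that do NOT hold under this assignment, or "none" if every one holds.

1) x7 = 5 is odd — OK.
2) x4 = 13 lies in [10, 13] — OK.
3) x8 = 7 lies in [4, 8] — OK.
4) x4 = 13 lies in [13, 16] — OK.
5) x6 + x1 = 5 + 9 = 14; 14 ≤ 14 — OK.
6) values 7, 5, 13; x8 = 7 is not < x3 = 5 — violated.

Constraint 6 does not hold.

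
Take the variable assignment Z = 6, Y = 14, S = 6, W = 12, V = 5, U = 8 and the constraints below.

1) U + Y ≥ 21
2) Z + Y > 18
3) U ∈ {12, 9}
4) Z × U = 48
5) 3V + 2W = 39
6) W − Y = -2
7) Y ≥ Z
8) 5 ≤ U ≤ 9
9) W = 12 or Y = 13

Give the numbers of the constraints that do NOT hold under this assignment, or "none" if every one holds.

The assignment fails constraint 3.

1) U + Y = 8 + 14 = 22; 22 ≥ 21 — holds.
2) Z + Y = 6 + 14 = 20; 20 > 18 — holds.
3) U = 8 is not in {12, 9} — does not hold.
4) Z × U = 6 × 8 = 48 — holds.
5) 3V + 2W = 3(5) + 2(12) = 39 — holds.
6) W − Y = 12 − 14 = -2 — holds.
7) Y = 14, Z = 6; 14 ≥ 6 — holds.
8) U = 8 lies in [5, 9] — holds.
9) W = 12 = 12 (first disjunct) — holds.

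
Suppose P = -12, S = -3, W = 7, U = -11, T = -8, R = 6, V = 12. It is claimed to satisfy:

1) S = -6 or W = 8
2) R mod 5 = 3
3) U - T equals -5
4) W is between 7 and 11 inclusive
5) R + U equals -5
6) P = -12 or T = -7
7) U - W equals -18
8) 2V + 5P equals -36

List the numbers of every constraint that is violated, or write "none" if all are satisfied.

1) S = -3 ≠ -6 and W = 7 ≠ 8; both disjuncts false — fails.
2) 6 mod 5 = 1, not 3 — fails.
3) U - T = -11 - (-8) = -3, not -5 — fails.
4) W = 7 lies in [7, 11] — holds.
5) R + U = 6 + (-11) = -5 — holds.
6) P = -12 = -12 (first disjunct) — holds.
7) U - W = -11 - 7 = -18 — holds.
8) 2V + 5P = 2(12) + 5(-12) = -36 — holds.

Constraints 1, 2, and 3 are violated.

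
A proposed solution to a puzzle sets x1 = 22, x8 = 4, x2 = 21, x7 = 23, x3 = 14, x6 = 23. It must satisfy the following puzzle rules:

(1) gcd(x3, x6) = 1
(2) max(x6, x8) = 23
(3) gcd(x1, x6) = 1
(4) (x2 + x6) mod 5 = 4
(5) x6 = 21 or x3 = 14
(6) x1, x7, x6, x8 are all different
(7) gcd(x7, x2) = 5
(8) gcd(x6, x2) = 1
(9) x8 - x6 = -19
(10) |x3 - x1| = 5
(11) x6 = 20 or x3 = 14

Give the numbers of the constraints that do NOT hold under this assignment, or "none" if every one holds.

(1) gcd(14, 23) = 1 — holds.
(2) max(23, 4) = 23 — holds.
(3) gcd(22, 23) = 1 — holds.
(4) x2 + x6 = 44; 44 mod 5 = 4 — holds.
(5) x6 = 23 ≠ 21, but x3 = 14 = 14 (second disjunct) — holds.
(6) x7 = x6 = 23, not all different — fails.
(7) gcd(23, 21) = 1, not 5 — fails.
(8) gcd(23, 21) = 1 — holds.
(9) x8 - x6 = 4 - 23 = -19 — holds.
(10) |14 - 22| = 8, not 5 — fails.
(11) x6 = 23 ≠ 20, but x3 = 14 = 14 (second disjunct) — holds.

No — constraints 6, 7, 10 are not satisfied.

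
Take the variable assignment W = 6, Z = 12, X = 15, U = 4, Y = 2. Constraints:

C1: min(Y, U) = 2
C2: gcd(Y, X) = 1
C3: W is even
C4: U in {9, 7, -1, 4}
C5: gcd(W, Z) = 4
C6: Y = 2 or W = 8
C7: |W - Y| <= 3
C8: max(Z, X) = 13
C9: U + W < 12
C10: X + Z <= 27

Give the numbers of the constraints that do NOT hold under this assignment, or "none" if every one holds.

Violated: 5, 7, and 8.

C1: min(2, 4) = 2  true
C2: gcd(2, 15) = 1  true
C3: W = 6 is even  true
C4: U = 4 is in {9, 7, -1, 4}  true
C5: gcd(6, 12) = 6, not 4  false
C6: Y = 2 = 2 (first disjunct)  true
C7: |6 - 2| = 4; 4 > 3, exceeds bound 3  false
C8: max(12, 15) = 15, not 13  false
C9: U + W = 4 + 6 = 10; 10 < 12  true
C10: X + Z = 15 + 12 = 27; 27 ≤ 27  true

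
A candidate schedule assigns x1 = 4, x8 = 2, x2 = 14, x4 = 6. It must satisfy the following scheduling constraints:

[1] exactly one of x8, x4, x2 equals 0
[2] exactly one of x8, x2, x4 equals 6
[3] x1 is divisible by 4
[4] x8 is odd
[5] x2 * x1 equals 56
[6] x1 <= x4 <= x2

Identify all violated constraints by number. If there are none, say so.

[1] x8=2, x4=6, x2=14; 0 of them equal 0, not exactly one — violated.
[2] x8=2, x2=14, x4=6; 1 of them equals 6 — OK.
[3] 4 / 4 = 1, so 4 divides 4 — OK.
[4] x8 = 2 is even — violated.
[5] x2 * x1 = 14 * 4 = 56 — OK.
[6] values 4 <= 6 <= 14 — OK.

Violated: 1 and 4.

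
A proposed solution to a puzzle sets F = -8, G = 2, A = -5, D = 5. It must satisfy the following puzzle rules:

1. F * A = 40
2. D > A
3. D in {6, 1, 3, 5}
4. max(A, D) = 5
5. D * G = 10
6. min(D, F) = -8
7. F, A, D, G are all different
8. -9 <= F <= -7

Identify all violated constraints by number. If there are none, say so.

1. F * A = -8 * (-5) = 40  ✔
2. D = 5, A = -5; 5 > -5  ✔
3. D = 5 is in {6, 1, 3, 5}  ✔
4. max(-5, 5) = 5  ✔
5. D * G = 5 * 2 = 10  ✔
6. min(5, -8) = -8  ✔
7. values -8, -5, 5, 2 are pairwise distinct  ✔
8. F = -8 lies in [-9, -7]  ✔

No violations.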